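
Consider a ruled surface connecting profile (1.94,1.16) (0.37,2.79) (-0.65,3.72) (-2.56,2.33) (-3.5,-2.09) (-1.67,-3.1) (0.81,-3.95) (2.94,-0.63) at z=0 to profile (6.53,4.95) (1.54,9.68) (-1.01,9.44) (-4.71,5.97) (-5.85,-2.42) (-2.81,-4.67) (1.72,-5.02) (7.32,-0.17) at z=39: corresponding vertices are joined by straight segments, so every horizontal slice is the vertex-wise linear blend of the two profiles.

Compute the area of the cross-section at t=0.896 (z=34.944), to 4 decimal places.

Area at t=0.896: 125.3285

Cross-section at t=0.896: each vertex is (1-t)·p0[i] + t·p1[i].
  v1: (1-0.896)·(1.94,1.16) + 0.896·(6.53,4.95) = (6.0526,4.5558)
  v2: (1-0.896)·(0.37,2.79) + 0.896·(1.54,9.68) = (1.4183,8.9634)
  v3: (1-0.896)·(-0.65,3.72) + 0.896·(-1.01,9.44) = (-0.9726,8.8451)
  v4: (1-0.896)·(-2.56,2.33) + 0.896·(-4.71,5.97) = (-4.4864,5.5914)
  v5: (1-0.896)·(-3.5,-2.09) + 0.896·(-5.85,-2.42) = (-5.6056,-2.3857)
  v6: (1-0.896)·(-1.67,-3.1) + 0.896·(-2.81,-4.67) = (-2.6914,-4.5067)
  v7: (1-0.896)·(0.81,-3.95) + 0.896·(1.72,-5.02) = (1.6254,-4.9087)
  v8: (1-0.896)·(2.94,-0.63) + 0.896·(7.32,-0.17) = (6.8645,-0.2178)
Shoelace sum Σ(x_i·y_{i+1} − x_{i+1}·y_i):
  i=1: 6.0526·8.9634 − 1.4183·4.5558 = +47.7908 (running +47.7908)
  i=2: 1.4183·8.8451 − -0.9726·8.9634 = +21.2627 (running +69.0535)
  i=3: -0.9726·5.5914 − -4.4864·8.8451 = +34.2447 (running +103.2983)
  i=4: -4.4864·-2.3857 − -5.6056·5.5914 = +42.0465 (running +145.3448)
  i=5: -5.6056·-4.5067 − -2.6914·-2.3857 = +18.8420 (running +164.1867)
  i=6: -2.6914·-4.9087 − 1.6254·-4.5067 = +20.5366 (running +184.7233)
  i=7: 1.6254·-0.2178 − 6.8645·-4.9087 = +33.3417 (running +218.0650)
  i=8: 6.8645·4.5558 − 6.0526·-0.2178 = +32.5920 (running +250.6570)
Area = |Σ|/2 = |250.6570|/2 = 125.3285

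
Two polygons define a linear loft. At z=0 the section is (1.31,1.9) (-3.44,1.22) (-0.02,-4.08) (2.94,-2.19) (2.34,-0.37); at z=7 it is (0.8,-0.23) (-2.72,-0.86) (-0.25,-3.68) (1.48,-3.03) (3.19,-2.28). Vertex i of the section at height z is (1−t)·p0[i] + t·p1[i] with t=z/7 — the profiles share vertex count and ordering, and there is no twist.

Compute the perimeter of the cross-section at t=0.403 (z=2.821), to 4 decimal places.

Perimeter at t=0.403: 16.5195

Cross-section at t=0.403: each vertex is (1-t)·p0[i] + t·p1[i].
  v1: (1-0.403)·(1.31,1.9) + 0.403·(0.8,-0.23) = (1.1045,1.0416)
  v2: (1-0.403)·(-3.44,1.22) + 0.403·(-2.72,-0.86) = (-3.1498,0.3818)
  v3: (1-0.403)·(-0.02,-4.08) + 0.403·(-0.25,-3.68) = (-0.1127,-3.9188)
  v4: (1-0.403)·(2.94,-2.19) + 0.403·(1.48,-3.03) = (2.3516,-2.5285)
  v5: (1-0.403)·(2.34,-0.37) + 0.403·(3.19,-2.28) = (2.6825,-1.1397)
Perimeter = Σ |v_{i+1} − v_i|:
  edge 1→2: √(-4.2543² + -0.6598²) = 4.3052 (running 4.3052)
  edge 2→3: √(3.0372² + -4.3006²) = 5.2649 (running 9.5701)
  edge 3→4: √(2.4643² + 1.3903²) = 2.8294 (running 12.3995)
  edge 4→5: √(0.3309² + 1.3888²) = 1.4277 (running 13.8272)
  edge 5→1: √(-1.5781² + 2.1813²) = 2.6923 (running 16.5195)
Perimeter = 16.5195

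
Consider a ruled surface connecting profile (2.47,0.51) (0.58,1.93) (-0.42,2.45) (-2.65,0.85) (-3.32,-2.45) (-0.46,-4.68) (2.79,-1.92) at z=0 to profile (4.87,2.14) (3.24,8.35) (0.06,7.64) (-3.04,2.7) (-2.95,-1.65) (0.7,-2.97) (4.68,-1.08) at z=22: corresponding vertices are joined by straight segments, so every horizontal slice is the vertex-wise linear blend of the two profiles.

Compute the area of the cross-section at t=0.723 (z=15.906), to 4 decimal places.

Cross-section at t=0.723: each vertex is (1-t)·p0[i] + t·p1[i].
  v1: (1-0.723)·(2.47,0.51) + 0.723·(4.87,2.14) = (4.2052,1.6885)
  v2: (1-0.723)·(0.58,1.93) + 0.723·(3.24,8.35) = (2.5032,6.5717)
  v3: (1-0.723)·(-0.42,2.45) + 0.723·(0.06,7.64) = (-0.0730,6.2024)
  v4: (1-0.723)·(-2.65,0.85) + 0.723·(-3.04,2.7) = (-2.9320,2.1876)
  v5: (1-0.723)·(-3.32,-2.45) + 0.723·(-2.95,-1.65) = (-3.0525,-1.8716)
  v6: (1-0.723)·(-0.46,-4.68) + 0.723·(0.7,-2.97) = (0.3787,-3.4437)
  v7: (1-0.723)·(2.79,-1.92) + 0.723·(4.68,-1.08) = (4.1565,-1.3127)
Shoelace sum Σ(x_i·y_{i+1} − x_{i+1}·y_i):
  i=1: 4.2052·6.5717 − 2.5032·1.6885 = +23.4086 (running +23.4086)
  i=2: 2.5032·6.2024 − -0.0730·6.5717 = +16.0051 (running +39.4137)
  i=3: -0.0730·2.1876 − -2.9320·6.2024 = +18.0256 (running +57.4392)
  i=4: -2.9320·-1.8716 − -3.0525·2.1876 = +12.1649 (running +69.6042)
  i=5: -3.0525·-3.4437 − 0.3787·-1.8716 = +11.2205 (running +80.8247)
  i=6: 0.3787·-1.3127 − 4.1565·-3.4437 = +13.8164 (running +94.6411)
  i=7: 4.1565·1.6885 − 4.2052·-1.3127 = +12.5382 (running +107.1793)
Area = |Σ|/2 = |107.1793|/2 = 53.5897

Area at t=0.723: 53.5897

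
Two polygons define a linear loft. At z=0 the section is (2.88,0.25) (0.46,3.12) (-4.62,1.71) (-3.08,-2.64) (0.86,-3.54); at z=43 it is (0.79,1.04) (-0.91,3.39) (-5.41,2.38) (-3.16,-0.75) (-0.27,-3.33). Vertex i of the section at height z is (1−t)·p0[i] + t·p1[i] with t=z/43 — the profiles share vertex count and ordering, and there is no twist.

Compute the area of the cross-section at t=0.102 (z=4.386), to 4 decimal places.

Cross-section at t=0.102: each vertex is (1-t)·p0[i] + t·p1[i].
  v1: (1-0.102)·(2.88,0.25) + 0.102·(0.79,1.04) = (2.6668,0.3306)
  v2: (1-0.102)·(0.46,3.12) + 0.102·(-0.91,3.39) = (0.3203,3.1475)
  v3: (1-0.102)·(-4.62,1.71) + 0.102·(-5.41,2.38) = (-4.7006,1.7783)
  v4: (1-0.102)·(-3.08,-2.64) + 0.102·(-3.16,-0.75) = (-3.0882,-2.4472)
  v5: (1-0.102)·(0.86,-3.54) + 0.102·(-0.27,-3.33) = (0.7447,-3.5186)
Shoelace sum Σ(x_i·y_{i+1} − x_{i+1}·y_i):
  i=1: 2.6668·3.1475 − 0.3203·0.3306 = +8.2881 (running +8.2881)
  i=2: 0.3203·1.7783 − -4.7006·3.1475 = +15.3648 (running +23.6528)
  i=3: -4.7006·-2.4472 − -3.0882·1.7783 = +16.9952 (running +40.6480)
  i=4: -3.0882·-3.5186 − 0.7447·-2.4472 = +12.6885 (running +53.3365)
  i=5: 0.7447·0.3306 − 2.6668·-3.5186 = +9.6296 (running +62.9661)
Area = |Σ|/2 = |62.9661|/2 = 31.4830

Area at t=0.102: 31.4830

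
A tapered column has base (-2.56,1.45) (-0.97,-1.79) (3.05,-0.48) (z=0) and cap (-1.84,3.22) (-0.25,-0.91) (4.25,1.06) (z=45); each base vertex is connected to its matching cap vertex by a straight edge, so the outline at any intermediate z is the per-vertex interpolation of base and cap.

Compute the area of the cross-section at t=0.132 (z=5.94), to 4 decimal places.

Area at t=0.132: 7.9656

Cross-section at t=0.132: each vertex is (1-t)·p0[i] + t·p1[i].
  v1: (1-0.132)·(-2.56,1.45) + 0.132·(-1.84,3.22) = (-2.4650,1.6836)
  v2: (1-0.132)·(-0.97,-1.79) + 0.132·(-0.25,-0.91) = (-0.8750,-1.6738)
  v3: (1-0.132)·(3.05,-0.48) + 0.132·(4.25,1.06) = (3.2084,-0.2767)
Shoelace sum Σ(x_i·y_{i+1} − x_{i+1}·y_i):
  i=1: -2.4650·-1.6738 − -0.8750·1.6836 = +5.5991 (running +5.5991)
  i=2: -0.8750·-0.2767 − 3.2084·-1.6738 = +5.6125 (running +11.2115)
  i=3: 3.2084·1.6836 − -2.4650·-0.2767 = +4.7197 (running +15.9312)
Area = |Σ|/2 = |15.9312|/2 = 7.9656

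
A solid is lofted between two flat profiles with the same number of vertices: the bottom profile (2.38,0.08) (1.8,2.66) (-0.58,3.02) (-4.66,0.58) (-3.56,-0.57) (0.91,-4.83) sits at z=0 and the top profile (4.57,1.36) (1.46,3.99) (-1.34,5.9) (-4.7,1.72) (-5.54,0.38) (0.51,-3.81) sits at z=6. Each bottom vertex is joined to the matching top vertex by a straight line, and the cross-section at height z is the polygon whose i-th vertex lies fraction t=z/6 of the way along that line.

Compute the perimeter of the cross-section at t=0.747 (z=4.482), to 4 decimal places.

Cross-section at t=0.747: each vertex is (1-t)·p0[i] + t·p1[i].
  v1: (1-0.747)·(2.38,0.08) + 0.747·(4.57,1.36) = (4.0159,1.0362)
  v2: (1-0.747)·(1.8,2.66) + 0.747·(1.46,3.99) = (1.5460,3.6535)
  v3: (1-0.747)·(-0.58,3.02) + 0.747·(-1.34,5.9) = (-1.1477,5.1714)
  v4: (1-0.747)·(-4.66,0.58) + 0.747·(-4.7,1.72) = (-4.6899,1.4316)
  v5: (1-0.747)·(-3.56,-0.57) + 0.747·(-5.54,0.38) = (-5.0391,0.1397)
  v6: (1-0.747)·(0.91,-4.83) + 0.747·(0.51,-3.81) = (0.6112,-4.0681)
Perimeter = Σ |v_{i+1} − v_i|:
  edge 1→2: √(-2.4699² + 2.6174²) = 3.5987 (running 3.5987)
  edge 2→3: √(-2.6937² + 1.5178²) = 3.0919 (running 6.6907)
  edge 3→4: √(-3.5422² + -3.7398²) = 5.1510 (running 11.8417)
  edge 4→5: √(-0.3492² + -1.2919²) = 1.3383 (running 13.1800)
  edge 5→6: √(5.6503² + -4.2077²) = 7.0449 (running 20.2249)
  edge 6→1: √(3.4047² + 5.1042²) = 6.1356 (running 26.3604)
Perimeter = 26.3604

Perimeter at t=0.747: 26.3604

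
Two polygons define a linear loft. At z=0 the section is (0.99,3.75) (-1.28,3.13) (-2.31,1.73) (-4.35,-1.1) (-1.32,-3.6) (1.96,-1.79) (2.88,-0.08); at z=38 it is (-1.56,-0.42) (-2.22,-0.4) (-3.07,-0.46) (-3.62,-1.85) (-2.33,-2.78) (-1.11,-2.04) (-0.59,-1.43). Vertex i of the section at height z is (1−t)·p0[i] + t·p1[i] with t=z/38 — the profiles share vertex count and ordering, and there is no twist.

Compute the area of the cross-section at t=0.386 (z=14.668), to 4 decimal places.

Cross-section at t=0.386: each vertex is (1-t)·p0[i] + t·p1[i].
  v1: (1-0.386)·(0.99,3.75) + 0.386·(-1.56,-0.42) = (0.0057,2.1404)
  v2: (1-0.386)·(-1.28,3.13) + 0.386·(-2.22,-0.4) = (-1.6428,1.7674)
  v3: (1-0.386)·(-2.31,1.73) + 0.386·(-3.07,-0.46) = (-2.6034,0.8847)
  v4: (1-0.386)·(-4.35,-1.1) + 0.386·(-3.62,-1.85) = (-4.0682,-1.3895)
  v5: (1-0.386)·(-1.32,-3.6) + 0.386·(-2.33,-2.78) = (-1.7099,-3.2835)
  v6: (1-0.386)·(1.96,-1.79) + 0.386·(-1.11,-2.04) = (0.7750,-1.8865)
  v7: (1-0.386)·(2.88,-0.08) + 0.386·(-0.59,-1.43) = (1.5406,-0.6011)
Shoelace sum Σ(x_i·y_{i+1} − x_{i+1}·y_i):
  i=1: 0.0057·1.7674 − -1.6428·2.1404 = +3.5264 (running +3.5264)
  i=2: -1.6428·0.8847 − -2.6034·1.7674 = +3.1479 (running +6.6743)
  i=3: -2.6034·-1.3895 − -4.0682·0.8847 = +7.2164 (running +13.8906)
  i=4: -4.0682·-3.2835 − -1.7099·-1.3895 = +10.9821 (running +24.8727)
  i=5: -1.7099·-1.8865 − 0.7750·-3.2835 = +5.7703 (running +30.6430)
  i=6: 0.7750·-0.6011 − 1.5406·-1.8865 = +2.4405 (running +33.0834)
  i=7: 1.5406·2.1404 − 0.0057·-0.6011 = +3.3009 (running +36.3843)
Area = |Σ|/2 = |36.3843|/2 = 18.1921

Area at t=0.386: 18.1921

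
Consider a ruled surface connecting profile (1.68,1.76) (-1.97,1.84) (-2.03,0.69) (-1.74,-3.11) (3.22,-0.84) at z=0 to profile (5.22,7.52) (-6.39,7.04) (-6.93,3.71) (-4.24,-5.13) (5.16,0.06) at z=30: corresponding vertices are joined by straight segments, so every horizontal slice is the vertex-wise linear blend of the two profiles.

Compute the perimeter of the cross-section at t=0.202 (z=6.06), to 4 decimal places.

Cross-section at t=0.202: each vertex is (1-t)·p0[i] + t·p1[i].
  v1: (1-0.202)·(1.68,1.76) + 0.202·(5.22,7.52) = (2.3951,2.9235)
  v2: (1-0.202)·(-1.97,1.84) + 0.202·(-6.39,7.04) = (-2.8628,2.8904)
  v3: (1-0.202)·(-2.03,0.69) + 0.202·(-6.93,3.71) = (-3.0198,1.3000)
  v4: (1-0.202)·(-1.74,-3.11) + 0.202·(-4.24,-5.13) = (-2.2450,-3.5180)
  v5: (1-0.202)·(3.22,-0.84) + 0.202·(5.16,0.06) = (3.6119,-0.6582)
Perimeter = Σ |v_{i+1} − v_i|:
  edge 1→2: √(-5.2579² + -0.0331²) = 5.2580 (running 5.2580)
  edge 2→3: √(-0.1570² + -1.5904²) = 1.5981 (running 6.8561)
  edge 3→4: √(0.7748² + -4.8181²) = 4.8800 (running 11.7361)
  edge 4→5: √(5.8569² + 2.8598²) = 6.5178 (running 18.2539)
  edge 5→1: √(-1.2168² + 3.5817²) = 3.7828 (running 22.0367)
Perimeter = 22.0367

Perimeter at t=0.202: 22.0367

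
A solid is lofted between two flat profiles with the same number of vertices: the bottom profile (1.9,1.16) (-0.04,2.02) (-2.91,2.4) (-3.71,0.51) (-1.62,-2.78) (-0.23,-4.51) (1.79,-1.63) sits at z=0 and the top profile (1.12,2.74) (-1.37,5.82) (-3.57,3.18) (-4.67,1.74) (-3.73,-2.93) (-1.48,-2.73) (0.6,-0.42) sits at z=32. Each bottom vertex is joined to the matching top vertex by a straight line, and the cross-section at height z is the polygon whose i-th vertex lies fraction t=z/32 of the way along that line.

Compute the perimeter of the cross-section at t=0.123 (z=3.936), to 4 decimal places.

Cross-section at t=0.123: each vertex is (1-t)·p0[i] + t·p1[i].
  v1: (1-0.123)·(1.9,1.16) + 0.123·(1.12,2.74) = (1.8041,1.3543)
  v2: (1-0.123)·(-0.04,2.02) + 0.123·(-1.37,5.82) = (-0.2036,2.4874)
  v3: (1-0.123)·(-2.91,2.4) + 0.123·(-3.57,3.18) = (-2.9912,2.4959)
  v4: (1-0.123)·(-3.71,0.51) + 0.123·(-4.67,1.74) = (-3.8281,0.6613)
  v5: (1-0.123)·(-1.62,-2.78) + 0.123·(-3.73,-2.93) = (-1.8795,-2.7984)
  v6: (1-0.123)·(-0.23,-4.51) + 0.123·(-1.48,-2.73) = (-0.3838,-4.2911)
  v7: (1-0.123)·(1.79,-1.63) + 0.123·(0.6,-0.42) = (1.6436,-1.4812)
Perimeter = Σ |v_{i+1} − v_i|:
  edge 1→2: √(-2.0076² + 1.1331²) = 2.3053 (running 2.3053)
  edge 2→3: √(-2.7876² + 0.0085²) = 2.7876 (running 5.0929)
  edge 3→4: √(-0.8369² + -1.8347²) = 2.0165 (running 7.1094)
  edge 4→5: √(1.9485² + -3.4597²) = 3.9707 (running 11.0802)
  edge 5→6: √(1.4958² + -1.4926²) = 2.1131 (running 13.1933)
  edge 6→7: √(2.0274² + 2.8099²) = 3.4649 (running 16.6582)
  edge 7→1: √(0.1604² + 2.8355²) = 2.8400 (running 19.4982)
Perimeter = 19.4982

Perimeter at t=0.123: 19.4982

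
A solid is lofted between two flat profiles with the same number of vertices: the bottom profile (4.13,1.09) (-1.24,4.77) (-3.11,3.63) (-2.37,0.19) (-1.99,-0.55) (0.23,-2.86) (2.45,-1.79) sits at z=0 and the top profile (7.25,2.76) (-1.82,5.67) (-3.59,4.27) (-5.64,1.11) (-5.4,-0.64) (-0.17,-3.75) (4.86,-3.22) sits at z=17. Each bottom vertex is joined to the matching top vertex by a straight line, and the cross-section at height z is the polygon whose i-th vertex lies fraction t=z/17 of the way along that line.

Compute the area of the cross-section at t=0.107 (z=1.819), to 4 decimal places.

Area at t=0.107: 36.0515

Cross-section at t=0.107: each vertex is (1-t)·p0[i] + t·p1[i].
  v1: (1-0.107)·(4.13,1.09) + 0.107·(7.25,2.76) = (4.4638,1.2687)
  v2: (1-0.107)·(-1.24,4.77) + 0.107·(-1.82,5.67) = (-1.3021,4.8663)
  v3: (1-0.107)·(-3.11,3.63) + 0.107·(-3.59,4.27) = (-3.1614,3.6985)
  v4: (1-0.107)·(-2.37,0.19) + 0.107·(-5.64,1.11) = (-2.7199,0.2884)
  v5: (1-0.107)·(-1.99,-0.55) + 0.107·(-5.4,-0.64) = (-2.3549,-0.5596)
  v6: (1-0.107)·(0.23,-2.86) + 0.107·(-0.17,-3.75) = (0.1872,-2.9552)
  v7: (1-0.107)·(2.45,-1.79) + 0.107·(4.86,-3.22) = (2.7079,-1.9430)
Shoelace sum Σ(x_i·y_{i+1} − x_{i+1}·y_i):
  i=1: 4.4638·4.8663 − -1.3021·1.2687 = +23.3743 (running +23.3743)
  i=2: -1.3021·3.6985 − -3.1614·4.8663 = +10.5685 (running +33.9428)
  i=3: -3.1614·0.2884 − -2.7199·3.6985 = +9.1476 (running +43.0904)
  i=4: -2.7199·-0.5596 − -2.3549·0.2884 = +2.2014 (running +45.2917)
  i=5: -2.3549·-2.9552 − 0.1872·-0.5596 = +7.0639 (running +52.3557)
  i=6: 0.1872·-1.9430 − 2.7079·-2.9552 = +7.6386 (running +59.9943)
  i=7: 2.7079·1.2687 − 4.4638·-1.9430 = +12.1087 (running +72.1031)
Area = |Σ|/2 = |72.1031|/2 = 36.0515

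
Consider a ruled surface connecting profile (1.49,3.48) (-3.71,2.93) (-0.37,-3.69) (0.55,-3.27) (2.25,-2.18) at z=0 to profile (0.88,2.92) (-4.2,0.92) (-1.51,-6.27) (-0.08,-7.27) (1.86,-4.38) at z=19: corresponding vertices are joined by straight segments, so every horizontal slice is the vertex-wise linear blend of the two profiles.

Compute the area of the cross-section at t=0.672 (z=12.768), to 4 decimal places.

Area at t=0.672: 33.4511

Cross-section at t=0.672: each vertex is (1-t)·p0[i] + t·p1[i].
  v1: (1-0.672)·(1.49,3.48) + 0.672·(0.88,2.92) = (1.0801,3.1037)
  v2: (1-0.672)·(-3.71,2.93) + 0.672·(-4.2,0.92) = (-4.0393,1.5793)
  v3: (1-0.672)·(-0.37,-3.69) + 0.672·(-1.51,-6.27) = (-1.1361,-5.4238)
  v4: (1-0.672)·(0.55,-3.27) + 0.672·(-0.08,-7.27) = (0.1266,-5.9580)
  v5: (1-0.672)·(2.25,-2.18) + 0.672·(1.86,-4.38) = (1.9879,-3.6584)
Shoelace sum Σ(x_i·y_{i+1} − x_{i+1}·y_i):
  i=1: 1.0801·1.5793 − -4.0393·3.1037 = +14.2424 (running +14.2424)
  i=2: -4.0393·-5.4238 − -1.1361·1.5793 = +23.7023 (running +37.9447)
  i=3: -1.1361·-5.9580 − 0.1266·-5.4238 = +7.4556 (running +45.4003)
  i=4: 0.1266·-3.6584 − 1.9879·-5.9580 = +11.3807 (running +56.7810)
  i=5: 1.9879·3.1037 − 1.0801·-3.6584 = +10.1212 (running +66.9022)
Area = |Σ|/2 = |66.9022|/2 = 33.4511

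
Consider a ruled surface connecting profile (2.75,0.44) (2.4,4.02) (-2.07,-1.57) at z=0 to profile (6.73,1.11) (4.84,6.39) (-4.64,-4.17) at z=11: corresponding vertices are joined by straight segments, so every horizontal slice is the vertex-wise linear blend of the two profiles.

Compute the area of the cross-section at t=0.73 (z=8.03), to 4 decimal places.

Cross-section at t=0.73: each vertex is (1-t)·p0[i] + t·p1[i].
  v1: (1-0.73)·(2.75,0.44) + 0.73·(6.73,1.11) = (5.6554,0.9291)
  v2: (1-0.73)·(2.4,4.02) + 0.73·(4.84,6.39) = (4.1812,5.7501)
  v3: (1-0.73)·(-2.07,-1.57) + 0.73·(-4.64,-4.17) = (-3.9461,-3.4680)
Shoelace sum Σ(x_i·y_{i+1} − x_{i+1}·y_i):
  i=1: 5.6554·5.7501 − 4.1812·0.9291 = +28.6344 (running +28.6344)
  i=2: 4.1812·-3.4680 − -3.9461·5.7501 = +8.1901 (running +36.8244)
  i=3: -3.9461·0.9291 − 5.6554·-3.4680 = +15.9466 (running +52.7710)
Area = |Σ|/2 = |52.7710|/2 = 26.3855

Area at t=0.73: 26.3855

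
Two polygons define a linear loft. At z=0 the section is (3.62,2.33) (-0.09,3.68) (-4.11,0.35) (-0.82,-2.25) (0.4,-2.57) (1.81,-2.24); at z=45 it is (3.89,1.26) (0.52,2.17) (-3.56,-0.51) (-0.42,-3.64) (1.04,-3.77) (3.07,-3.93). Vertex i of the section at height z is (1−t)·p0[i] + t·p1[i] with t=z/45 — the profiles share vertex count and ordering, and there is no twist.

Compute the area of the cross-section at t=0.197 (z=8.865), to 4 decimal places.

Area at t=0.197: 28.8892

Cross-section at t=0.197: each vertex is (1-t)·p0[i] + t·p1[i].
  v1: (1-0.197)·(3.62,2.33) + 0.197·(3.89,1.26) = (3.6732,2.1192)
  v2: (1-0.197)·(-0.09,3.68) + 0.197·(0.52,2.17) = (0.0302,3.3825)
  v3: (1-0.197)·(-4.11,0.35) + 0.197·(-3.56,-0.51) = (-4.0017,0.1806)
  v4: (1-0.197)·(-0.82,-2.25) + 0.197·(-0.42,-3.64) = (-0.7412,-2.5238)
  v5: (1-0.197)·(0.4,-2.57) + 0.197·(1.04,-3.77) = (0.5261,-2.8064)
  v6: (1-0.197)·(1.81,-2.24) + 0.197·(3.07,-3.93) = (2.0582,-2.5729)
Shoelace sum Σ(x_i·y_{i+1} − x_{i+1}·y_i):
  i=1: 3.6732·3.3825 − 0.0302·2.1192 = +12.3607 (running +12.3607)
  i=2: 0.0302·0.1806 − -4.0017·3.3825 = +13.5411 (running +25.9019)
  i=3: -4.0017·-2.5238 − -0.7412·0.1806 = +10.2333 (running +36.1352)
  i=4: -0.7412·-2.8064 − 0.5261·-2.5238 = +3.4078 (running +39.5431)
  i=5: 0.5261·-2.5729 − 2.0582·-2.8064 = +4.4226 (running +43.9657)
  i=6: 2.0582·2.1192 − 3.6732·-2.5729 = +13.8127 (running +57.7783)
Area = |Σ|/2 = |57.7783|/2 = 28.8892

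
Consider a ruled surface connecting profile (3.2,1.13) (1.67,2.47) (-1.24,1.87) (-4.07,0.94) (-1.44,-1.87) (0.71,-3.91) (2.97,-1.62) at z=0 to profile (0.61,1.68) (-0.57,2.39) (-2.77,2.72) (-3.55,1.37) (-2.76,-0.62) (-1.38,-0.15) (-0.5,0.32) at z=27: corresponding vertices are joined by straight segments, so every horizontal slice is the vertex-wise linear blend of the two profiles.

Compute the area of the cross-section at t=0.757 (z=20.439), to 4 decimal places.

Cross-section at t=0.757: each vertex is (1-t)·p0[i] + t·p1[i].
  v1: (1-0.757)·(3.2,1.13) + 0.757·(0.61,1.68) = (1.2394,1.5463)
  v2: (1-0.757)·(1.67,2.47) + 0.757·(-0.57,2.39) = (-0.0257,2.4094)
  v3: (1-0.757)·(-1.24,1.87) + 0.757·(-2.77,2.72) = (-2.3982,2.5135)
  v4: (1-0.757)·(-4.07,0.94) + 0.757·(-3.55,1.37) = (-3.6764,1.2655)
  v5: (1-0.757)·(-1.44,-1.87) + 0.757·(-2.76,-0.62) = (-2.4392,-0.9238)
  v6: (1-0.757)·(0.71,-3.91) + 0.757·(-1.38,-0.15) = (-0.8721,-1.0637)
  v7: (1-0.757)·(2.97,-1.62) + 0.757·(-0.5,0.32) = (0.3432,-0.1514)
Shoelace sum Σ(x_i·y_{i+1} − x_{i+1}·y_i):
  i=1: 1.2394·2.4094 − -0.0257·1.5463 = +3.0259 (running +3.0259)
  i=2: -0.0257·2.5135 − -2.3982·2.4094 = +5.7138 (running +8.7397)
  i=3: -2.3982·1.2655 − -3.6764·2.5135 = +6.2054 (running +14.9451)
  i=4: -3.6764·-0.9238 − -2.4392·1.2655 = +6.4829 (running +21.4280)
  i=5: -2.4392·-1.0637 − -0.8721·-0.9238 = +1.7889 (running +23.2169)
  i=6: -0.8721·-0.1514 − 0.3432·-1.0637 = +0.4971 (running +23.7141)
  i=7: 0.3432·1.5463 − 1.2394·-0.1514 = +0.7184 (running +24.4325)
Area = |Σ|/2 = |24.4325|/2 = 12.2162

Area at t=0.757: 12.2162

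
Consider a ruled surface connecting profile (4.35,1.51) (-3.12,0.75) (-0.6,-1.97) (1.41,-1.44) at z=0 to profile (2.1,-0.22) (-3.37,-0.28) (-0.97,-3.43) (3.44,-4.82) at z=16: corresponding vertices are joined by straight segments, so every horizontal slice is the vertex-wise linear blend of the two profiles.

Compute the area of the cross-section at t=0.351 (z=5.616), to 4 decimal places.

Area at t=0.351: 15.4891

Cross-section at t=0.351: each vertex is (1-t)·p0[i] + t·p1[i].
  v1: (1-0.351)·(4.35,1.51) + 0.351·(2.1,-0.22) = (3.5602,0.9028)
  v2: (1-0.351)·(-3.12,0.75) + 0.351·(-3.37,-0.28) = (-3.2077,0.3885)
  v3: (1-0.351)·(-0.6,-1.97) + 0.351·(-0.97,-3.43) = (-0.7299,-2.4825)
  v4: (1-0.351)·(1.41,-1.44) + 0.351·(3.44,-4.82) = (2.1225,-2.6264)
Shoelace sum Σ(x_i·y_{i+1} − x_{i+1}·y_i):
  i=1: 3.5602·0.3885 − -3.2077·0.9028 = +4.2789 (running +4.2789)
  i=2: -3.2077·-2.4825 − -0.7299·0.3885 = +8.2466 (running +12.5256)
  i=3: -0.7299·-2.6264 − 2.1225·-2.4825 = +7.1860 (running +19.7116)
  i=4: 2.1225·0.9028 − 3.5602·-2.6264 = +11.2667 (running +30.9783)
Area = |Σ|/2 = |30.9783|/2 = 15.4891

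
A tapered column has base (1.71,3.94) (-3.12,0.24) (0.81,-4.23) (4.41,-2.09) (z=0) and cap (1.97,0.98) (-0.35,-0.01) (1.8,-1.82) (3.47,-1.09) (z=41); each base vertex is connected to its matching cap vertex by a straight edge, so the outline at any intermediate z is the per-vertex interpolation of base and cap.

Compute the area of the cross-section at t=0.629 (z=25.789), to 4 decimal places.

Area at t=0.629: 12.7916

Cross-section at t=0.629: each vertex is (1-t)·p0[i] + t·p1[i].
  v1: (1-0.629)·(1.71,3.94) + 0.629·(1.97,0.98) = (1.8735,2.0782)
  v2: (1-0.629)·(-3.12,0.24) + 0.629·(-0.35,-0.01) = (-1.3777,0.0827)
  v3: (1-0.629)·(0.81,-4.23) + 0.629·(1.8,-1.82) = (1.4327,-2.7141)
  v4: (1-0.629)·(4.41,-2.09) + 0.629·(3.47,-1.09) = (3.8187,-1.4610)
Shoelace sum Σ(x_i·y_{i+1} − x_{i+1}·y_i):
  i=1: 1.8735·0.0827 − -1.3777·2.0782 = +3.0181 (running +3.0181)
  i=2: -1.3777·-2.7141 − 1.4327·0.0827 = +3.6206 (running +6.6386)
  i=3: 1.4327·-1.4610 − 3.8187·-2.7141 = +8.2713 (running +14.9099)
  i=4: 3.8187·2.0782 − 1.8735·-1.4610 = +10.6732 (running +25.5831)
Area = |Σ|/2 = |25.5831|/2 = 12.7916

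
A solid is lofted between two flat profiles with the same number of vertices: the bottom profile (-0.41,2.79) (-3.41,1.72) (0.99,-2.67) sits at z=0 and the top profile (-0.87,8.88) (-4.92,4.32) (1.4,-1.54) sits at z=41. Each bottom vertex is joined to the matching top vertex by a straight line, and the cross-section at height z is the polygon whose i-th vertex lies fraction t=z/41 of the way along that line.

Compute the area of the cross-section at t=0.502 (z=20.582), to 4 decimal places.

Area at t=0.502: 16.6117

Cross-section at t=0.502: each vertex is (1-t)·p0[i] + t·p1[i].
  v1: (1-0.502)·(-0.41,2.79) + 0.502·(-0.87,8.88) = (-0.6409,5.8472)
  v2: (1-0.502)·(-3.41,1.72) + 0.502·(-4.92,4.32) = (-4.1680,3.0252)
  v3: (1-0.502)·(0.99,-2.67) + 0.502·(1.4,-1.54) = (1.1958,-2.1027)
Shoelace sum Σ(x_i·y_{i+1} − x_{i+1}·y_i):
  i=1: -0.6409·3.0252 − -4.1680·5.8472 = +22.4323 (running +22.4323)
  i=2: -4.1680·-2.1027 − 1.1958·3.0252 = +5.1467 (running +27.5789)
  i=3: 1.1958·5.8472 − -0.6409·-2.1027 = +5.6445 (running +33.2234)
Area = |Σ|/2 = |33.2234|/2 = 16.6117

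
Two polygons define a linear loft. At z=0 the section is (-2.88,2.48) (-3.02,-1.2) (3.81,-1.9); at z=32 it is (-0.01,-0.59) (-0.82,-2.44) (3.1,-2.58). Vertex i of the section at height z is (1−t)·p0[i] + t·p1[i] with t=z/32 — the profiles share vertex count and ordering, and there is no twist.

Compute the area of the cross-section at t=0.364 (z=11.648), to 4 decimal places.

Area at t=0.364: 8.7914

Cross-section at t=0.364: each vertex is (1-t)·p0[i] + t·p1[i].
  v1: (1-0.364)·(-2.88,2.48) + 0.364·(-0.01,-0.59) = (-1.8353,1.3625)
  v2: (1-0.364)·(-3.02,-1.2) + 0.364·(-0.82,-2.44) = (-2.2192,-1.6514)
  v3: (1-0.364)·(3.81,-1.9) + 0.364·(3.1,-2.58) = (3.5516,-2.1475)
Shoelace sum Σ(x_i·y_{i+1} − x_{i+1}·y_i):
  i=1: -1.8353·-1.6514 − -2.2192·1.3625 = +6.0545 (running +6.0545)
  i=2: -2.2192·-2.1475 − 3.5516·-1.6514 = +10.6307 (running +16.6852)
  i=3: 3.5516·1.3625 − -1.8353·-2.1475 = +0.8977 (running +17.5828)
Area = |Σ|/2 = |17.5828|/2 = 8.7914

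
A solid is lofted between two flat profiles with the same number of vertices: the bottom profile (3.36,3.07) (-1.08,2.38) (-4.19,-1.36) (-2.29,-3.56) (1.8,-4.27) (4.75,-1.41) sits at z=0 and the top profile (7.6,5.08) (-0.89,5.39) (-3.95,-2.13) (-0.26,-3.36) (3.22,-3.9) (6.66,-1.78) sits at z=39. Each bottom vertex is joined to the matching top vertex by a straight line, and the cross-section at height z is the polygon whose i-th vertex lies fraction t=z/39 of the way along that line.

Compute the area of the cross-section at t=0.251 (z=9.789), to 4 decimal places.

Area at t=0.251: 51.3971

Cross-section at t=0.251: each vertex is (1-t)·p0[i] + t·p1[i].
  v1: (1-0.251)·(3.36,3.07) + 0.251·(7.6,5.08) = (4.4242,3.5745)
  v2: (1-0.251)·(-1.08,2.38) + 0.251·(-0.89,5.39) = (-1.0323,3.1355)
  v3: (1-0.251)·(-4.19,-1.36) + 0.251·(-3.95,-2.13) = (-4.1298,-1.5533)
  v4: (1-0.251)·(-2.29,-3.56) + 0.251·(-0.26,-3.36) = (-1.7805,-3.5098)
  v5: (1-0.251)·(1.8,-4.27) + 0.251·(3.22,-3.9) = (2.1564,-4.1771)
  v6: (1-0.251)·(4.75,-1.41) + 0.251·(6.66,-1.78) = (5.2294,-1.5029)
Shoelace sum Σ(x_i·y_{i+1} − x_{i+1}·y_i):
  i=1: 4.4242·3.1355 − -1.0323·3.5745 = +17.5623 (running +17.5623)
  i=2: -1.0323·-1.5533 − -4.1298·3.1355 = +14.5524 (running +32.1146)
  i=3: -4.1298·-3.5098 − -1.7805·-1.5533 = +11.7291 (running +43.8437)
  i=4: -1.7805·-4.1771 − 2.1564·-3.5098 = +15.0059 (running +58.8495)
  i=5: 2.1564·-1.5029 − 5.2294·-4.1771 = +18.6031 (running +77.4527)
  i=6: 5.2294·3.5745 − 4.4242·-1.5029 = +25.3416 (running +102.7943)
Area = |Σ|/2 = |102.7943|/2 = 51.3971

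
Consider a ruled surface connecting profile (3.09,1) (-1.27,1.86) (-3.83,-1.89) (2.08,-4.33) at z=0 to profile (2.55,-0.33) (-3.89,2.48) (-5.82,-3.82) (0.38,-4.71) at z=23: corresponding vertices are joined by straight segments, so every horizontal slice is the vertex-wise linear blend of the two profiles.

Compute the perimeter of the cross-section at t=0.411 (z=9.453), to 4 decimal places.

Perimeter at t=0.411: 22.2459

Cross-section at t=0.411: each vertex is (1-t)·p0[i] + t·p1[i].
  v1: (1-0.411)·(3.09,1) + 0.411·(2.55,-0.33) = (2.8681,0.4534)
  v2: (1-0.411)·(-1.27,1.86) + 0.411·(-3.89,2.48) = (-2.3468,2.1148)
  v3: (1-0.411)·(-3.83,-1.89) + 0.411·(-5.82,-3.82) = (-4.6479,-2.6832)
  v4: (1-0.411)·(2.08,-4.33) + 0.411·(0.38,-4.71) = (1.3813,-4.4862)
Perimeter = Σ |v_{i+1} − v_i|:
  edge 1→2: √(-5.2149² + 1.6614²) = 5.4732 (running 5.4732)
  edge 2→3: √(-2.3011² + -4.7980²) = 5.3213 (running 10.7944)
  edge 3→4: √(6.0292² + -1.8030²) = 6.2930 (running 17.0874)
  edge 4→1: √(1.4868² + 4.9395²) = 5.1585 (running 22.2459)
Perimeter = 22.2459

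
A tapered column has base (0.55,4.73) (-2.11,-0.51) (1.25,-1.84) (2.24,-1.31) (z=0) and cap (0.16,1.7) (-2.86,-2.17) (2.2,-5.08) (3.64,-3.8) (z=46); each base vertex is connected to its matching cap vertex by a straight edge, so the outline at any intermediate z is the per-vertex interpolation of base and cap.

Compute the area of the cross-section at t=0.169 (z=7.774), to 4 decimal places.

Cross-section at t=0.169: each vertex is (1-t)·p0[i] + t·p1[i].
  v1: (1-0.169)·(0.55,4.73) + 0.169·(0.16,1.7) = (0.4841,4.2179)
  v2: (1-0.169)·(-2.11,-0.51) + 0.169·(-2.86,-2.17) = (-2.2367,-0.7905)
  v3: (1-0.169)·(1.25,-1.84) + 0.169·(2.2,-5.08) = (1.4105,-2.3876)
  v4: (1-0.169)·(2.24,-1.31) + 0.169·(3.64,-3.8) = (2.4766,-1.7308)
Shoelace sum Σ(x_i·y_{i+1} − x_{i+1}·y_i):
  i=1: 0.4841·-0.7905 − -2.2367·4.2179 = +9.0518 (running +9.0518)
  i=2: -2.2367·-2.3876 − 1.4105·-0.7905 = +6.4555 (running +15.5072)
  i=3: 1.4105·-1.7308 − 2.4766·-2.3876 = +3.4716 (running +18.9789)
  i=4: 2.4766·4.2179 − 0.4841·-1.7308 = +11.2840 (running +30.2629)
Area = |Σ|/2 = |30.2629|/2 = 15.1314

Area at t=0.169: 15.1314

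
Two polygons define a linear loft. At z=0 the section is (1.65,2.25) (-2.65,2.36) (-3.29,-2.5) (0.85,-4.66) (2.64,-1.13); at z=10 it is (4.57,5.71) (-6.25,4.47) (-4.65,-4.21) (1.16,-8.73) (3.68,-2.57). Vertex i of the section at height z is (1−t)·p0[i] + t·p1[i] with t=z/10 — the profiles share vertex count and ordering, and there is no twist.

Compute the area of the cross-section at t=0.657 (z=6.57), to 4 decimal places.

Area at t=0.657: 74.5119

Cross-section at t=0.657: each vertex is (1-t)·p0[i] + t·p1[i].
  v1: (1-0.657)·(1.65,2.25) + 0.657·(4.57,5.71) = (3.5684,4.5232)
  v2: (1-0.657)·(-2.65,2.36) + 0.657·(-6.25,4.47) = (-5.0152,3.7463)
  v3: (1-0.657)·(-3.29,-2.5) + 0.657·(-4.65,-4.21) = (-4.1835,-3.6235)
  v4: (1-0.657)·(0.85,-4.66) + 0.657·(1.16,-8.73) = (1.0537,-7.3340)
  v5: (1-0.657)·(2.64,-1.13) + 0.657·(3.68,-2.57) = (3.3233,-2.0761)
Shoelace sum Σ(x_i·y_{i+1} − x_{i+1}·y_i):
  i=1: 3.5684·3.7463 − -5.0152·4.5232 = +36.0532 (running +36.0532)
  i=2: -5.0152·-3.6235 − -4.1835·3.7463 = +33.8450 (running +69.8982)
  i=3: -4.1835·-7.3340 − 1.0537·-3.6235 = +34.4998 (running +104.3981)
  i=4: 1.0537·-2.0761 − 3.3233·-7.3340 = +22.1854 (running +126.5834)
  i=5: 3.3233·4.5232 − 3.5684·-2.0761 = +22.4403 (running +149.0237)
Area = |Σ|/2 = |149.0237|/2 = 74.5119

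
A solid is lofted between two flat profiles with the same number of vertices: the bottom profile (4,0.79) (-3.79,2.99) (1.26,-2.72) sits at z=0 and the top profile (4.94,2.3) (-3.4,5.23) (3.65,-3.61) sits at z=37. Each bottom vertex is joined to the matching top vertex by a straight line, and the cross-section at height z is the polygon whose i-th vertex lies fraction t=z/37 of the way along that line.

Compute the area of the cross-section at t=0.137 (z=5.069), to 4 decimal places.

Cross-section at t=0.137: each vertex is (1-t)·p0[i] + t·p1[i].
  v1: (1-0.137)·(4,0.79) + 0.137·(4.94,2.3) = (4.1288,0.9969)
  v2: (1-0.137)·(-3.79,2.99) + 0.137·(-3.4,5.23) = (-3.7366,3.2969)
  v3: (1-0.137)·(1.26,-2.72) + 0.137·(3.65,-3.61) = (1.5874,-2.8419)
Shoelace sum Σ(x_i·y_{i+1} − x_{i+1}·y_i):
  i=1: 4.1288·3.2969 − -3.7366·0.9969 = +17.3370 (running +17.3370)
  i=2: -3.7366·-2.8419 − 1.5874·3.2969 = +5.3855 (running +22.7225)
  i=3: 1.5874·0.9969 − 4.1288·-2.8419 = +13.3162 (running +36.0386)
Area = |Σ|/2 = |36.0386|/2 = 18.0193

Area at t=0.137: 18.0193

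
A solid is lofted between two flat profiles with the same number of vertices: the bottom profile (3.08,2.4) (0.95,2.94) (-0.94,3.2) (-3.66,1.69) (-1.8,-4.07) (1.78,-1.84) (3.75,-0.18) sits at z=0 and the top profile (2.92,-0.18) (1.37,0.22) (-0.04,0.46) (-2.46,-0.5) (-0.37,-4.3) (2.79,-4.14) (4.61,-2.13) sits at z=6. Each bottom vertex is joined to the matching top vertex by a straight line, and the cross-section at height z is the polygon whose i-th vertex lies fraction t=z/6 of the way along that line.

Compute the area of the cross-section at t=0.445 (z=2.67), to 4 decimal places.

Cross-section at t=0.445: each vertex is (1-t)·p0[i] + t·p1[i].
  v1: (1-0.445)·(3.08,2.4) + 0.445·(2.92,-0.18) = (3.0088,1.2519)
  v2: (1-0.445)·(0.95,2.94) + 0.445·(1.37,0.22) = (1.1369,1.7296)
  v3: (1-0.445)·(-0.94,3.2) + 0.445·(-0.04,0.46) = (-0.5395,1.9807)
  v4: (1-0.445)·(-3.66,1.69) + 0.445·(-2.46,-0.5) = (-3.1260,0.7154)
  v5: (1-0.445)·(-1.8,-4.07) + 0.445·(-0.37,-4.3) = (-1.1636,-4.1723)
  v6: (1-0.445)·(1.78,-1.84) + 0.445·(2.79,-4.14) = (2.2294,-2.8635)
  v7: (1-0.445)·(3.75,-0.18) + 0.445·(4.61,-2.13) = (4.1327,-1.0477)
Shoelace sum Σ(x_i·y_{i+1} − x_{i+1}·y_i):
  i=1: 3.0088·1.7296 − 1.1369·1.2519 = +3.7807 (running +3.7807)
  i=2: 1.1369·1.9807 − -0.5395·1.7296 = +3.1850 (running +6.9657)
  i=3: -0.5395·0.7154 − -3.1260·1.9807 = +5.8057 (running +12.7714)
  i=4: -3.1260·-4.1723 − -1.1636·0.7154 = +13.8753 (running +26.6467)
  i=5: -1.1636·-2.8635 − 2.2294·-4.1723 = +12.6342 (running +39.2809)
  i=6: 2.2294·-1.0477 − 4.1327·-2.8635 = +9.4981 (running +48.7789)
  i=7: 4.1327·1.2519 − 3.0088·-1.0477 = +8.3262 (running +57.1051)
Area = |Σ|/2 = |57.1051|/2 = 28.5526

Area at t=0.445: 28.5526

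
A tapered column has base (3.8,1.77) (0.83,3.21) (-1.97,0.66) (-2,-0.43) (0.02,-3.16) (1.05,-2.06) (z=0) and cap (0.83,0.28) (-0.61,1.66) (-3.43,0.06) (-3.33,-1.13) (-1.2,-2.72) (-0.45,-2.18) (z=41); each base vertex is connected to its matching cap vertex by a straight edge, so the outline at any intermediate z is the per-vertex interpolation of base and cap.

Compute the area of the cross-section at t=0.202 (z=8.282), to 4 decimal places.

Area at t=0.202: 17.6088

Cross-section at t=0.202: each vertex is (1-t)·p0[i] + t·p1[i].
  v1: (1-0.202)·(3.8,1.77) + 0.202·(0.83,0.28) = (3.2001,1.4690)
  v2: (1-0.202)·(0.83,3.21) + 0.202·(-0.61,1.66) = (0.5391,2.8969)
  v3: (1-0.202)·(-1.97,0.66) + 0.202·(-3.43,0.06) = (-2.2649,0.5388)
  v4: (1-0.202)·(-2,-0.43) + 0.202·(-3.33,-1.13) = (-2.2687,-0.5714)
  v5: (1-0.202)·(0.02,-3.16) + 0.202·(-1.2,-2.72) = (-0.2264,-3.0711)
  v6: (1-0.202)·(1.05,-2.06) + 0.202·(-0.45,-2.18) = (0.7470,-2.0842)
Shoelace sum Σ(x_i·y_{i+1} − x_{i+1}·y_i):
  i=1: 3.2001·2.8969 − 0.5391·1.4690 = +8.4783 (running +8.4783)
  i=2: 0.5391·0.5388 − -2.2649·2.8969 = +6.8517 (running +15.3300)
  i=3: -2.2649·-0.5714 − -2.2687·0.5388 = +2.5165 (running +17.8465)
  i=4: -2.2687·-3.0711 − -0.2264·-0.5714 = +6.8379 (running +24.6845)
  i=5: -0.2264·-2.0842 − 0.7470·-3.0711 = +2.7661 (running +27.4506)
  i=6: 0.7470·1.4690 − 3.2001·-2.0842 = +7.7671 (running +35.2176)
Area = |Σ|/2 = |35.2176|/2 = 17.6088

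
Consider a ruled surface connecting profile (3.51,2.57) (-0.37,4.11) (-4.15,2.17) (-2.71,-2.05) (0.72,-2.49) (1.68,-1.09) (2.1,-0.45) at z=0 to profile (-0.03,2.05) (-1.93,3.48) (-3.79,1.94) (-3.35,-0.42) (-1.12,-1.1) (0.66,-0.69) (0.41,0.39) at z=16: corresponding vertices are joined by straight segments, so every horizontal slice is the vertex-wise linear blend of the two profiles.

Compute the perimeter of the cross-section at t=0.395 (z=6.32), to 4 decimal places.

Perimeter at t=0.395: 18.6264

Cross-section at t=0.395: each vertex is (1-t)·p0[i] + t·p1[i].
  v1: (1-0.395)·(3.51,2.57) + 0.395·(-0.03,2.05) = (2.1117,2.3646)
  v2: (1-0.395)·(-0.37,4.11) + 0.395·(-1.93,3.48) = (-0.9862,3.8612)
  v3: (1-0.395)·(-4.15,2.17) + 0.395·(-3.79,1.94) = (-4.0078,2.0791)
  v4: (1-0.395)·(-2.71,-2.05) + 0.395·(-3.35,-0.42) = (-2.9628,-1.4061)
  v5: (1-0.395)·(0.72,-2.49) + 0.395·(-1.12,-1.1) = (-0.0068,-1.9410)
  v6: (1-0.395)·(1.68,-1.09) + 0.395·(0.66,-0.69) = (1.2771,-0.9320)
  v7: (1-0.395)·(2.1,-0.45) + 0.395·(0.41,0.39) = (1.4325,-0.1182)
Perimeter = Σ |v_{i+1} − v_i|:
  edge 1→2: √(-3.0979² + 1.4966²) = 3.4404 (running 3.4404)
  edge 2→3: √(-3.0216² + -1.7820²) = 3.5079 (running 6.9484)
  edge 3→4: √(1.0450² + -3.4853²) = 3.6386 (running 10.5870)
  edge 4→5: √(2.9560² + -0.5348²) = 3.0040 (running 13.5910)
  edge 5→6: √(1.2839² + 1.0090²) = 1.6329 (running 15.2239)
  edge 6→7: √(0.1554² + 0.8138²) = 0.8285 (running 16.0524)
  edge 7→1: √(0.6792² + 2.4828²) = 2.5740 (running 18.6264)
Perimeter = 18.6264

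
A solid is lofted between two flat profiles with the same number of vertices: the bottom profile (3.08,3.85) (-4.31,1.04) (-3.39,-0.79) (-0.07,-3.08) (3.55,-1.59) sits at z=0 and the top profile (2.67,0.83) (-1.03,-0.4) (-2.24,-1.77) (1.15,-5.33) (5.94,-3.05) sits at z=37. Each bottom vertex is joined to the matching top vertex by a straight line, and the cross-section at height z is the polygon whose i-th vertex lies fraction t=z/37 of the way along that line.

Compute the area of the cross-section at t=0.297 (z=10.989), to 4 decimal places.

Area at t=0.297: 31.4094

Cross-section at t=0.297: each vertex is (1-t)·p0[i] + t·p1[i].
  v1: (1-0.297)·(3.08,3.85) + 0.297·(2.67,0.83) = (2.9582,2.9531)
  v2: (1-0.297)·(-4.31,1.04) + 0.297·(-1.03,-0.4) = (-3.3358,0.6123)
  v3: (1-0.297)·(-3.39,-0.79) + 0.297·(-2.24,-1.77) = (-3.0485,-1.0811)
  v4: (1-0.297)·(-0.07,-3.08) + 0.297·(1.15,-5.33) = (0.2923,-3.7483)
  v5: (1-0.297)·(3.55,-1.59) + 0.297·(5.94,-3.05) = (4.2598,-2.0236)
Shoelace sum Σ(x_i·y_{i+1} − x_{i+1}·y_i):
  i=1: 2.9582·0.6123 − -3.3358·2.9531 = +11.6623 (running +11.6623)
  i=2: -3.3358·-1.0811 − -3.0485·0.6123 = +5.4729 (running +17.1352)
  i=3: -3.0485·-3.7483 − 0.2923·-1.0811 = +11.7424 (running +28.8776)
  i=4: 0.2923·-2.0236 − 4.2598·-3.7483 = +15.3753 (running +44.2529)
  i=5: 4.2598·2.9531 − 2.9582·-2.0236 = +18.5659 (running +62.8188)
Area = |Σ|/2 = |62.8188|/2 = 31.4094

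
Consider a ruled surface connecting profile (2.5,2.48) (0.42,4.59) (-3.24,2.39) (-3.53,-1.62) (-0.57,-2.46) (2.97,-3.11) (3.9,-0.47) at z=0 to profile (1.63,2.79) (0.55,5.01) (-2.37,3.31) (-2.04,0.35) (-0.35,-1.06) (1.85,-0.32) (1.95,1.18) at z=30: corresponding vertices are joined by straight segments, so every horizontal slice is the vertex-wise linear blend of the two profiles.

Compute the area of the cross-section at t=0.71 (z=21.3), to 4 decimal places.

Area at t=0.71: 23.6621

Cross-section at t=0.71: each vertex is (1-t)·p0[i] + t·p1[i].
  v1: (1-0.71)·(2.5,2.48) + 0.71·(1.63,2.79) = (1.8823,2.7001)
  v2: (1-0.71)·(0.42,4.59) + 0.71·(0.55,5.01) = (0.5123,4.8882)
  v3: (1-0.71)·(-3.24,2.39) + 0.71·(-2.37,3.31) = (-2.6223,3.0432)
  v4: (1-0.71)·(-3.53,-1.62) + 0.71·(-2.04,0.35) = (-2.4721,-0.2213)
  v5: (1-0.71)·(-0.57,-2.46) + 0.71·(-0.35,-1.06) = (-0.4138,-1.4660)
  v6: (1-0.71)·(2.97,-3.11) + 0.71·(1.85,-0.32) = (2.1748,-1.1291)
  v7: (1-0.71)·(3.9,-0.47) + 0.71·(1.95,1.18) = (2.5155,0.7015)
Shoelace sum Σ(x_i·y_{i+1} − x_{i+1}·y_i):
  i=1: 1.8823·4.8882 − 0.5123·2.7001 = +7.8178 (running +7.8178)
  i=2: 0.5123·3.0432 − -2.6223·4.8882 = +14.3774 (running +22.1952)
  i=3: -2.6223·-0.2213 − -2.4721·3.0432 = +8.1034 (running +30.2986)
  i=4: -2.4721·-1.4660 − -0.4138·-0.2213 = +3.5325 (running +33.8311)
  i=5: -0.4138·-1.1291 − 2.1748·-1.4660 = +3.6555 (running +37.4866)
  i=6: 2.1748·0.7015 − 2.5155·-1.1291 = +4.3659 (running +41.8524)
  i=7: 2.5155·2.7001 − 1.8823·0.7015 = +5.4717 (running +47.3241)
Area = |Σ|/2 = |47.3241|/2 = 23.6621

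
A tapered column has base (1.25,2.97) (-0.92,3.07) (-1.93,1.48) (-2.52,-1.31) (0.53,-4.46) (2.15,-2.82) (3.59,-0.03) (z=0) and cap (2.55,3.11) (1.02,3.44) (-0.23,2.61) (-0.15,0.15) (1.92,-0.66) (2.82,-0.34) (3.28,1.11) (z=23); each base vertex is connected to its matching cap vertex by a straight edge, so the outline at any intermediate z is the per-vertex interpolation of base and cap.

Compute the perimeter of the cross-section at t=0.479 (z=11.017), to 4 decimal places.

Perimeter at t=0.479: 16.4193

Cross-section at t=0.479: each vertex is (1-t)·p0[i] + t·p1[i].
  v1: (1-0.479)·(1.25,2.97) + 0.479·(2.55,3.11) = (1.8727,3.0371)
  v2: (1-0.479)·(-0.92,3.07) + 0.479·(1.02,3.44) = (0.0093,3.2472)
  v3: (1-0.479)·(-1.93,1.48) + 0.479·(-0.23,2.61) = (-1.1157,2.0213)
  v4: (1-0.479)·(-2.52,-1.31) + 0.479·(-0.15,0.15) = (-1.3848,-0.6107)
  v5: (1-0.479)·(0.53,-4.46) + 0.479·(1.92,-0.66) = (1.1958,-2.6398)
  v6: (1-0.479)·(2.15,-2.82) + 0.479·(2.82,-0.34) = (2.4709,-1.6321)
  v7: (1-0.479)·(3.59,-0.03) + 0.479·(3.28,1.11) = (3.4415,0.5161)
Perimeter = Σ |v_{i+1} − v_i|:
  edge 1→2: √(-1.8634² + 0.2102²) = 1.8753 (running 1.8753)
  edge 2→3: √(-1.1250² + -1.2260²) = 1.6639 (running 3.5391)
  edge 3→4: √(-0.2691² + -2.6319²) = 2.6456 (running 6.1848)
  edge 4→5: √(2.5806² + -2.0291²) = 3.2828 (running 9.4676)
  edge 5→6: √(1.2751² + 1.0077²) = 1.6252 (running 11.0928)
  edge 6→7: √(0.9706² + 2.1481²) = 2.3572 (running 13.4501)
  edge 7→1: √(-1.5688² + 2.5210²) = 2.9693 (running 16.4193)
Perimeter = 16.4193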